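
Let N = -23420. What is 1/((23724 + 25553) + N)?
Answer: 1/25857 ≈ 3.8674e-5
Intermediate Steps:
1/((23724 + 25553) + N) = 1/((23724 + 25553) - 23420) = 1/(49277 - 23420) = 1/25857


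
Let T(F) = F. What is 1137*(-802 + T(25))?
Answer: -883449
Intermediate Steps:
1137*(-802 + T(25)) = 1137*(-802 + 25) = 1137*(-777) = -883449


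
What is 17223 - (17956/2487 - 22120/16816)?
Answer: 90005362345/5227674 ≈ 17217.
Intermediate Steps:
17223 - (17956/2487 - 22120/16816) = 17223 - (17956*(1/2487) - 22120*1/16816) = 17223 - (17956/2487 - 2765/2102) = 17223 - 1*30866957/5227674 = 17223 - 30866957/5227674 = 90005362345/5227674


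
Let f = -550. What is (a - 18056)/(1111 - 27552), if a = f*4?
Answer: 20256/26441 ≈ 0.76608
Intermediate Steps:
a = -2200 (a = -550*4 = -2200)
(a - 18056)/(1111 - 27552) = (-2200 - 18056)/(1111 - 27552) = -20256/(-26441) = -20256*(-1/26441) = 20256/26441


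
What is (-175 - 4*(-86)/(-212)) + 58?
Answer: -6287/53 ≈ -118.62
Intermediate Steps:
(-175 - 4*(-86)/(-212)) + 58 = (-175 + 344*(-1/212)) + 58 = (-175 - 86/53) + 58 = -9361/53 + 58 = -6287/53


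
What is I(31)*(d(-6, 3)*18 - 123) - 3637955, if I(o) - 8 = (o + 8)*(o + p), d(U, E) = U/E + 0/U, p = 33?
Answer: -4036091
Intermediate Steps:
d(U, E) = U/E (d(U, E) = U/E + 0 = U/E)
I(o) = 8 + (8 + o)*(33 + o) (I(o) = 8 + (o + 8)*(o + 33) = 8 + (8 + o)*(33 + o))
I(31)*(d(-6, 3)*18 - 123) - 3637955 = (272 + 31**2 + 41*31)*(-6/3*18 - 123) - 3637955 = (272 + 961 + 1271)*(-6*1/3*18 - 123) - 3637955 = 2504*(-2*18 - 123) - 3637955 = 2504*(-36 - 123) - 3637955 = 2504*(-159) - 3637955 = -398136 - 3637955 = -4036091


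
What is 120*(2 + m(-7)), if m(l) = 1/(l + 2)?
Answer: 216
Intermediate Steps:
m(l) = 1/(2 + l)
120*(2 + m(-7)) = 120*(2 + 1/(2 - 7)) = 120*(2 + 1/(-5)) = 120*(2 - ⅕) = 120*(9/5) = 216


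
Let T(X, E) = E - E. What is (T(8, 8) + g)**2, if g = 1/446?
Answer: 1/198916 ≈ 5.0273e-6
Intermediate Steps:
T(X, E) = 0
g = 1/446 ≈ 0.0022422
(T(8, 8) + g)**2 = (0 + 1/446)**2 = (1/446)**2 = 1/198916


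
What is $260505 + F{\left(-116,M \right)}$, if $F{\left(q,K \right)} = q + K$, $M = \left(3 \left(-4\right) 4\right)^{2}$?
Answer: $262693$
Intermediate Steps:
$M = 2304$ ($M = \left(\left(-12\right) 4\right)^{2} = \left(-48\right)^{2} = 2304$)
$F{\left(q,K \right)} = K + q$
$260505 + F{\left(-116,M \right)} = 260505 + \left(2304 - 116\right) = 260505 + 2188 = 262693$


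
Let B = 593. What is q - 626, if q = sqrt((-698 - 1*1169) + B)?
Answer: -626 + 7*I*sqrt(26) ≈ -626.0 + 35.693*I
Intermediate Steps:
q = 7*I*sqrt(26) (q = sqrt((-698 - 1*1169) + 593) = sqrt((-698 - 1169) + 593) = sqrt(-1867 + 593) = sqrt(-1274) = 7*I*sqrt(26) ≈ 35.693*I)
q - 626 = 7*I*sqrt(26) - 626 = -626 + 7*I*sqrt(26)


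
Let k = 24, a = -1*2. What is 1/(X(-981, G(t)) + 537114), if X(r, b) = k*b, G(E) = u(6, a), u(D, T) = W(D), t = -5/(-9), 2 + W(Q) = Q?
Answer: 1/537210 ≈ 1.8615e-6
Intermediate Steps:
W(Q) = -2 + Q
a = -2
t = 5/9 (t = -5*(-1/9) = 5/9 ≈ 0.55556)
u(D, T) = -2 + D
G(E) = 4 (G(E) = -2 + 6 = 4)
X(r, b) = 24*b
1/(X(-981, G(t)) + 537114) = 1/(24*4 + 537114) = 1/(96 + 537114) = 1/537210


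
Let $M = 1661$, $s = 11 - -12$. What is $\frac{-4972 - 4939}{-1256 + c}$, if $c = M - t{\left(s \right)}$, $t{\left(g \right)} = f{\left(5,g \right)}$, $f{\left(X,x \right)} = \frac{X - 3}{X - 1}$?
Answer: $- \frac{19822}{809} \approx -24.502$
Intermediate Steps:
$s = 23$ ($s = 11 + 12 = 23$)
$f{\left(X,x \right)} = \frac{-3 + X}{-1 + X}$
$t{\left(g \right)} = \frac{1}{2}$ ($t{\left(g \right)} = \frac{-3 + 5}{-1 + 5} = \frac{1}{4} \cdot 2 = \frac{1}{2}$)
$c = \frac{3321}{2}$ ($c = 1661 - \frac{1}{2} = \frac{3321}{2} \approx 1660.5$)
$\frac{-4972 - 4939}{-1256 + c} = \frac{-4972 - 4939}{-1256 + \frac{3321}{2}} = - \frac{9911}{\frac{809}{2}} = \left(-9911\right) \frac{2}{809} = - \frac{19822}{809}$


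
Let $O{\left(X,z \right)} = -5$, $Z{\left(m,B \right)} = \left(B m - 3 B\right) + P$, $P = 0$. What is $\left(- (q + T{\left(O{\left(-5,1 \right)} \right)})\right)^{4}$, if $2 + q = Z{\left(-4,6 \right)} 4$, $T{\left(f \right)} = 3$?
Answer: $777796321$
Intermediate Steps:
$Z{\left(m,B \right)} = - 3 B + B m$ ($Z{\left(m,B \right)} = \left(B m - 3 B\right) + 0 = \left(- 3 B + B m\right) + 0 = - 3 B + B m$)
$q = -170$ ($q = -2 + 6 \left(-3 - 4\right) 4 = -2 + 6 \left(-7\right) 4 = -2 - 168 = -170$)
$\left(- (q + T{\left(O{\left(-5,1 \right)} \right)})\right)^{4} = \left(- (-170 + 3)\right)^{4} = \left(\left(-1\right) \left(-167\right)\right)^{4} = 167^{4} = 777796321$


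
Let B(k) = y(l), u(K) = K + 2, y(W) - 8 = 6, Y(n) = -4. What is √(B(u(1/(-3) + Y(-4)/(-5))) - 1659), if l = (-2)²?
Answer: I*√1645 ≈ 40.559*I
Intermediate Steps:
l = 4
y(W) = 14 (y(W) = 8 + 6 = 14)
u(K) = 2 + K
B(k) = 14
√(B(u(1/(-3) + Y(-4)/(-5))) - 1659) = √(14 - 1659) = √(-1645) = I*√1645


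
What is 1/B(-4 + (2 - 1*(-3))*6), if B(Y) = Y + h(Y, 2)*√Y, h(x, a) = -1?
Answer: 1/25 + √26/650 ≈ 0.047845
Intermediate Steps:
B(Y) = Y - √Y
1/B(-4 + (2 - 1*(-3))*6) = 1/((-4 + (2 - 1*(-3))*6) - √(-4 + (2 - 1*(-3))*6)) = 1/((-4 + (2 + 3)*6) - √(-4 + (2 + 3)*6)) = 1/((-4 + 5*6) - √(-4 + 5*6)) = 1/((-4 + 30) - √(-4 + 30)) = 1/(26 - √26)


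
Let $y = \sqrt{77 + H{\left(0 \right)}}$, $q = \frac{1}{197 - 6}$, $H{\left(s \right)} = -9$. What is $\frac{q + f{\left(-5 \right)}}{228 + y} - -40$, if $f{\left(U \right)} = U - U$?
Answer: $\frac{99159617}{2478989} - \frac{\sqrt{17}}{4957978} \approx 40.0$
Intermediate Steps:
$f{\left(U \right)} = 0$
$q = \frac{1}{191} \approx 0.0052356$
$y = 2 \sqrt{17}$ ($y = \sqrt{77 - 9} = \sqrt{68} = 2 \sqrt{17} \approx 8.2462$)
$\frac{q + f{\left(-5 \right)}}{228 + y} - -40 = \frac{\frac{1}{191} + 0}{228 + 2 \sqrt{17}} - -40 = \frac{1}{191 \left(228 + 2 \sqrt{17}\right)} + 40 = 40 + \frac{1}{191 \left(228 + 2 \sqrt{17}\right)}$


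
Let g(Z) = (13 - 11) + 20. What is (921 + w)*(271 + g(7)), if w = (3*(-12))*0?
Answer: 269853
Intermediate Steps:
w = 0 (w = -36*0 = 0)
g(Z) = 22 (g(Z) = 2 + 20 = 22)
(921 + w)*(271 + g(7)) = (921 + 0)*(271 + 22) = 921*293 = 269853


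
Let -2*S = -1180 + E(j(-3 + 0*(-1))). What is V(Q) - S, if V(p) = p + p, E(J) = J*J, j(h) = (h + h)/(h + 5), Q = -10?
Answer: -1211/2 ≈ -605.50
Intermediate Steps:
j(h) = 2*h/(5 + h) (j(h) = (2*h)/(5 + h) = 2*h/(5 + h))
E(J) = J²
V(p) = 2*p
S = 1171/2 (S = -(-1180 + (2*(-3 + 0*(-1))/(5 + (-3 + 0*(-1))))²)/2 = -(-1180 + (2*(-3 + 0)/(5 + (-3 + 0)))²)/2 = -(-1180 + (2*(-3)/(5 - 3))²)/2 = -(-1180 + (2*(-3)/2)²)/2 = -(-1180 + (2*(-3)*(½))²)/2 = -(-1180 + (-3)²)/2 = -(-1180 + 9)/2 = -½*(-1171) = 1171/2 ≈ 585.50)
V(Q) - S = 2*(-10) - 1*1171/2 = -20 - 1171/2 = -1211/2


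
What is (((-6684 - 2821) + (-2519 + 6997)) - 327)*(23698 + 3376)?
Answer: -144954196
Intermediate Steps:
(((-6684 - 2821) + (-2519 + 6997)) - 327)*(23698 + 3376) = ((-9505 + 4478) - 327)*27074 = (-5027 - 327)*27074 = -5354*27074 = -144954196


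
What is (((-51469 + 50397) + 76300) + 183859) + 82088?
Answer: 341175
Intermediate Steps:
(((-51469 + 50397) + 76300) + 183859) + 82088 = ((-1072 + 76300) + 183859) + 82088 = (75228 + 183859) + 82088 = 259087 + 82088 = 341175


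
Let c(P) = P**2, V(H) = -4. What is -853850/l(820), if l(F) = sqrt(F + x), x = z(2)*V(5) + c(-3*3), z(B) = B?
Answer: -853850*sqrt(893)/893 ≈ -28573.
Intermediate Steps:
x = 73 (x = 2*(-4) + (-3*3)**2 = -8 + (-9)**2 = -8 + 81 = 73)
l(F) = sqrt(73 + F) (l(F) = sqrt(F + 73) = sqrt(73 + F))
-853850/l(820) = -853850/sqrt(73 + 820) = -853850*sqrt(893)/893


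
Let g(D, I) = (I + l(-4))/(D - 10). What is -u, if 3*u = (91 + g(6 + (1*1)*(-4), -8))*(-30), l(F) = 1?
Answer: 3675/4 ≈ 918.75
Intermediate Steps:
g(D, I) = (1 + I)/(-10 + D) (g(D, I) = (I + 1)/(D - 10) = (1 + I)/(-10 + D))
u = -3675/4 (u = ((91 + (1 - 8)/(-10 + (6 + (1*1)*(-4))))*(-30))/3 = ((91 - 7/(-10 + (6 + 1*(-4))))*(-30))/3 = ((91 - 7/(-10 + (6 - 4)))*(-30))/3 = ((91 - 7/(-10 + 2))*(-30))/3 = ((91 - 7/(-8))*(-30))/3 = ((91 - 1/8*(-7))*(-30))/3 = ((91 + 7/8)*(-30))/3 = ((735/8)*(-30))/3 = (1/3)*(-11025/4) = -3675/4 ≈ -918.75)
-u = -1*(-3675/4) = 3675/4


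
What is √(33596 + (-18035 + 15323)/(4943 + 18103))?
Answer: 6*√13768041454/3841 ≈ 183.29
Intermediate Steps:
√(33596 + (-18035 + 15323)/(4943 + 18103)) = √(33596 - 2712/23046) = √(33596 - 2712*1/23046) = √(33596 - 452/3841) = √(129041784/3841) = 6*√13768041454/3841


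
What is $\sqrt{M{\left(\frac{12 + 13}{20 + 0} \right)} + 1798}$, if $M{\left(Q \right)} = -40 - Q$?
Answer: $\frac{\sqrt{7027}}{2} \approx 41.914$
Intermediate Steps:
$\sqrt{M{\left(\frac{12 + 13}{20 + 0} \right)} + 1798} = \sqrt{\left(-40 - \frac{12 + 13}{20 + 0}\right) + 1798} = \sqrt{\left(-40 - \frac{25}{20}\right) + 1798} = \sqrt{\left(-40 - 25 \cdot \frac{1}{20}\right) + 1798} = \sqrt{\left(-40 - \frac{5}{4}\right) + 1798} = \sqrt{- \frac{165}{4} + 1798} = \sqrt{\frac{7027}{4}} = \frac{\sqrt{7027}}{2}$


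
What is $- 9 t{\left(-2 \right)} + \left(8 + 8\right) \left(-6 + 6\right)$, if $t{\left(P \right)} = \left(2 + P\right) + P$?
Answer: $18$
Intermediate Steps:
$t{\left(P \right)} = 2 + 2 P$
$- 9 t{\left(-2 \right)} + \left(8 + 8\right) \left(-6 + 6\right) = - 9 \left(2 + 2 \left(-2\right)\right) + \left(8 + 8\right) \left(-6 + 6\right) = - 9 \left(2 - 4\right) + 16 \cdot 0 = \left(-9\right) \left(-2\right) + 0 = 18 + 0 = 18$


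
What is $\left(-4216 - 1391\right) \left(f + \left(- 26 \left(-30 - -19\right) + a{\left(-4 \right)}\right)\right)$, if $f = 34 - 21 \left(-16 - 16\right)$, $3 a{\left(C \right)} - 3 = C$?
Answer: $-5560275$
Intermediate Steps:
$a{\left(C \right)} = 1 + \frac{C}{3}$
$f = 706$ ($f = 34 - 21 \left(-16 - 16\right) = 34 - -672 = 34 + 672 = 706$)
$\left(-4216 - 1391\right) \left(f + \left(- 26 \left(-30 - -19\right) + a{\left(-4 \right)}\right)\right) = \left(-4216 - 1391\right) \left(706 + \left(- 26 \left(-30 - -19\right) + \left(1 + \frac{1}{3} \left(-4\right)\right)\right)\right) = - 5607 \left(706 + \left(- 26 \left(-30 + 19\right) + \left(1 - \frac{4}{3}\right)\right)\right) = - 5607 \left(706 - - \frac{857}{3}\right) = - 5607 \left(706 + \left(286 - \frac{1}{3}\right)\right) = - 5607 \left(706 + \frac{857}{3}\right) = \left(-5607\right) \frac{2975}{3} = -5560275$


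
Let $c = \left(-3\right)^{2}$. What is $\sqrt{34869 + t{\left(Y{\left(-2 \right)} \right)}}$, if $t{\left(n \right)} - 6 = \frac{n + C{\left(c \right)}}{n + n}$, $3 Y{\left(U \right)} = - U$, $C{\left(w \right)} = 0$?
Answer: $\frac{\sqrt{139502}}{2} \approx 186.75$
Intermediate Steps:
$c = 9$
$Y{\left(U \right)} = - \frac{U}{3}$ ($Y{\left(U \right)} = \frac{\left(-1\right) U}{3} = - \frac{U}{3}$)
$t{\left(n \right)} = \frac{13}{2}$ ($t{\left(n \right)} = 6 + \frac{n + 0}{n + n} = 6 + \frac{n}{2 n} = 6 + n \frac{1}{2 n} = 6 + \frac{1}{2} = \frac{13}{2}$)
$\sqrt{34869 + t{\left(Y{\left(-2 \right)} \right)}} = \sqrt{34869 + \frac{13}{2}} = \sqrt{\frac{69751}{2}} = \frac{\sqrt{139502}}{2}$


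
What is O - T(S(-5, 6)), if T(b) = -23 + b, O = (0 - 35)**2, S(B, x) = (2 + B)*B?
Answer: 1233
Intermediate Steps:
S(B, x) = B*(2 + B)
O = 1225 (O = (-35)**2 = 1225)
O - T(S(-5, 6)) = 1225 - (-23 - 5*(2 - 5)) = 1225 - (-23 - 5*(-3)) = 1225 - (-23 + 15) = 1225 - 1*(-8) = 1225 + 8 = 1233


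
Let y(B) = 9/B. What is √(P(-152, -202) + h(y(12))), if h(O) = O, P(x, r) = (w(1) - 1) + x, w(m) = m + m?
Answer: I*√601/2 ≈ 12.258*I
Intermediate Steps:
w(m) = 2*m
P(x, r) = 1 + x (P(x, r) = (2*1 - 1) + x = (2 - 1) + x = 1 + x)
√(P(-152, -202) + h(y(12))) = √((1 - 152) + 9/12) = √(-151 + 9*(1/12)) = √(-151 + ¾) = √(-601/4) = I*√601/2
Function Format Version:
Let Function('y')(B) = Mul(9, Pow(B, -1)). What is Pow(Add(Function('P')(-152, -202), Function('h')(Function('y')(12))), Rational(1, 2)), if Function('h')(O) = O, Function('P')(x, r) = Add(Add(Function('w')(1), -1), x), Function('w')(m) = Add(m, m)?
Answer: Mul(Rational(1, 2), I, Pow(601, Rational(1, 2))) ≈ Mul(12.258, I)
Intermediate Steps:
Function('w')(m) = Mul(2, m)
Function('P')(x, r) = Add(1, x) (Function('P')(x, r) = Add(Add(Mul(2, 1), -1), x) = Add(Add(2, -1), x) = Add(1, x))
Pow(Add(Function('P')(-152, -202), Function('h')(Function('y')(12))), Rational(1, 2)) = Pow(Add(Add(1, -152), Mul(9, Pow(12, -1))), Rational(1, 2)) = Pow(Add(-151, Mul(9, Rational(1, 12))), Rational(1, 2)) = Pow(Add(-151, Rational(3, 4)), Rational(1, 2)) = Pow(Rational(-601, 4), Rational(1, 2)) = Mul(Rational(1, 2), I, Pow(601, Rational(1, 2)))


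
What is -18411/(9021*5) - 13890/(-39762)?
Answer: -5863874/99636945 ≈ -0.058852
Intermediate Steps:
-18411/(9021*5) - 13890/(-39762) = -18411/45105 - 13890*(-1/39762) = -18411*1/45105 + 2315/6627 = -6137/15035 + 2315/6627 = -5863874/99636945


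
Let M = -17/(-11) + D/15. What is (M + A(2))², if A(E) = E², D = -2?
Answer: 797449/27225 ≈ 29.291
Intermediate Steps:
M = 233/165 (M = -17/(-11) - 2/15 = -17*(-1/11) - 2*1/15 = 17/11 - 2/15 = 233/165 ≈ 1.4121)
(M + A(2))² = (233/165 + 2²)² = (233/165 + 4)² = (893/165)² = 797449/27225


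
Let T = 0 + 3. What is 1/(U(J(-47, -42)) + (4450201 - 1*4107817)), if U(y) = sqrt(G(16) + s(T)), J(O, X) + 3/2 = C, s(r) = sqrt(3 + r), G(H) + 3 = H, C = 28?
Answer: 1/(342384 + sqrt(13 + sqrt(6))) ≈ 2.9207e-6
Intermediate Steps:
G(H) = -3 + H
T = 3
J(O, X) = 53/2 (J(O, X) = -3/2 + 28 = 53/2)
U(y) = sqrt(13 + sqrt(6)) (U(y) = sqrt((-3 + 16) + sqrt(3 + 3)) = sqrt(13 + sqrt(6)))
1/(U(J(-47, -42)) + (4450201 - 1*4107817)) = 1/(sqrt(13 + sqrt(6)) + (4450201 - 1*4107817)) = 1/(sqrt(13 + sqrt(6)) + (4450201 - 4107817)) = 1/(sqrt(13 + sqrt(6)) + 342384) = 1/(342384 + sqrt(13 + sqrt(6)))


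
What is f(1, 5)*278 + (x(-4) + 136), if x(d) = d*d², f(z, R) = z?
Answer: 350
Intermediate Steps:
x(d) = d³
f(1, 5)*278 + (x(-4) + 136) = 1*278 + ((-4)³ + 136) = 278 + (-64 + 136) = 278 + 72 = 350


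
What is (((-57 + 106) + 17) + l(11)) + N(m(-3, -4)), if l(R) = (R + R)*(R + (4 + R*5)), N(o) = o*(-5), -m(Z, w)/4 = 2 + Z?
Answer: 1586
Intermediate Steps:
m(Z, w) = -8 - 4*Z (m(Z, w) = -4*(2 + Z) = -8 - 4*Z)
N(o) = -5*o
l(R) = 2*R*(4 + 6*R) (l(R) = (2*R)*(R + (4 + 5*R)) = (2*R)*(4 + 6*R) = 2*R*(4 + 6*R))
(((-57 + 106) + 17) + l(11)) + N(m(-3, -4)) = (((-57 + 106) + 17) + 4*11*(2 + 3*11)) - 5*(-8 - 4*(-3)) = ((49 + 17) + 4*11*(2 + 33)) - 5*(-8 + 12) = (66 + 4*11*35) - 5*4 = (66 + 1540) - 20 = 1606 - 20 = 1586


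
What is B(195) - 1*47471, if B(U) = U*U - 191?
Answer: -9637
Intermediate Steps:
B(U) = -191 + U² (B(U) = U² - 191 = -191 + U²)
B(195) - 1*47471 = (-191 + 195²) - 1*47471 = (-191 + 38025) - 47471 = 37834 - 47471 = -9637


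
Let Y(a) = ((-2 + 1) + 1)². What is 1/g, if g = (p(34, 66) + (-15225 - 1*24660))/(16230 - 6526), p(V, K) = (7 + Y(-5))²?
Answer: -2426/9959 ≈ -0.24360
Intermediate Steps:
Y(a) = 0 (Y(a) = (-1 + 1)² = 0² = 0)
p(V, K) = 49 (p(V, K) = (7 + 0)² = 7² = 49)
g = -9959/2426 (g = (49 + (-15225 - 1*24660))/(16230 - 6526) = (49 + (-15225 - 24660))/9704 = (49 - 39885)*(1/9704) = -39836*1/9704 = -9959/2426 ≈ -4.1051)
1/g = 1/(-9959/2426) = -2426/9959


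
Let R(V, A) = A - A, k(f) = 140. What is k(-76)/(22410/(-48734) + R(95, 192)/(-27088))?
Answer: -682276/2241 ≈ -304.45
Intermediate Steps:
R(V, A) = 0
k(-76)/(22410/(-48734) + R(95, 192)/(-27088)) = 140/(22410/(-48734) + 0/(-27088)) = 140/(22410*(-1/48734) + 0*(-1/27088)) = 140/(-11205/24367 + 0) = 140/(-11205/24367) = 140*(-24367/11205) = -682276/2241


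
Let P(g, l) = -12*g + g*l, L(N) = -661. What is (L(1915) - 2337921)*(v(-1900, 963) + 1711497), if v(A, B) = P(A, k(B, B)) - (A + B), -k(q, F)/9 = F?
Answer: -42568118366788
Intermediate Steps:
k(q, F) = -9*F
v(A, B) = -A - B + A*(-12 - 9*B) (v(A, B) = A*(-12 - 9*B) - (A + B) = A*(-12 - 9*B) + (-A - B) = -A - B + A*(-12 - 9*B))
(L(1915) - 2337921)*(v(-1900, 963) + 1711497) = (-661 - 2337921)*((-1*963 - 13*(-1900) - 9*(-1900)*963) + 1711497) = -2338582*((-963 + 24700 + 16467300) + 1711497) = -2338582*(16491037 + 1711497) = -2338582*18202534 = -42568118366788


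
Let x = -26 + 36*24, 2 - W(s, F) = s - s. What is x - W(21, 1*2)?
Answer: 836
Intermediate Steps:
W(s, F) = 2 (W(s, F) = 2 - (s - s) = 2 - 1*0 = 2 + 0 = 2)
x = 838 (x = -26 + 864 = 838)
x - W(21, 1*2) = 838 - 1*2 = 838 - 2 = 836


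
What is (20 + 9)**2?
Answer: 841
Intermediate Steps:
(20 + 9)**2 = 29**2 = 841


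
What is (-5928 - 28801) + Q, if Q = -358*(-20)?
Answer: -27569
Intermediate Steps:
Q = 7160
(-5928 - 28801) + Q = (-5928 - 28801) + 7160 = -34729 + 7160 = -27569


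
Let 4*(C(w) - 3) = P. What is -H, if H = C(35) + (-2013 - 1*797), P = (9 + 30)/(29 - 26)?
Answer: 11215/4 ≈ 2803.8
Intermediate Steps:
P = 13 (P = 39/3 = 39*(1/3) = 13)
C(w) = 25/4 (C(w) = 3 + (1/4)*13 = 3 + 13/4 = 25/4)
H = -11215/4 (H = 25/4 + (-2013 - 1*797) = 25/4 + (-2013 - 797) = 25/4 - 2810 = -11215/4 ≈ -2803.8)
-H = -1*(-11215/4) = 11215/4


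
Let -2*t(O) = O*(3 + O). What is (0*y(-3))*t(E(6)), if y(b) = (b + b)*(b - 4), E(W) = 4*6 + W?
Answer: 0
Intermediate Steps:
E(W) = 24 + W
y(b) = 2*b*(-4 + b) (y(b) = (2*b)*(-4 + b) = 2*b*(-4 + b))
t(O) = -O*(3 + O)/2
(0*y(-3))*t(E(6)) = (0*(2*(-3)*(-4 - 3)))*(-(24 + 6)*(3 + (24 + 6))/2) = (0*(2*(-3)*(-7)))*(-½*30*(3 + 30)) = (0*42)*(-½*30*33) = 0*(-495) = 0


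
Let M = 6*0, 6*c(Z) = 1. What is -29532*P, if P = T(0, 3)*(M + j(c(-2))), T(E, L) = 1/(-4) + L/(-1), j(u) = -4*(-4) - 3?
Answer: 1247727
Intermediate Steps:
c(Z) = ⅙ (c(Z) = (⅙)*1 = ⅙)
j(u) = 13 (j(u) = 16 - 3 = 13)
T(E, L) = -¼ - L (T(E, L) = 1*(-¼) + L*(-1) = -¼ - L)
M = 0
P = -169/4 (P = (-¼ - 1*3)*(0 + 13) = (-¼ - 3)*13 = -13/4*13 = -169/4 ≈ -42.250)
-29532*P = -29532*(-169/4) = 1247727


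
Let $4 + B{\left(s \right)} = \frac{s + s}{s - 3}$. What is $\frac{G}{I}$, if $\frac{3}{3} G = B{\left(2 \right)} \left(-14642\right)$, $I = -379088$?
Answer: $- \frac{7321}{23693} \approx -0.30899$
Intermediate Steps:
$B{\left(s \right)} = -4 + \frac{2 s}{-3 + s}$ ($B{\left(s \right)} = -4 + \frac{s + s}{s - 3} = -4 + \frac{2 s}{-3 + s}$)
$G = 117136$ ($G = \frac{2 \left(6 - 2\right)}{-3 + 2} \left(-14642\right) = \frac{2 \left(6 - 2\right)}{-1} \left(-14642\right) = 2 \left(-1\right) 4 \left(-14642\right) = \left(-8\right) \left(-14642\right) = 117136$)
$\frac{G}{I} = \frac{117136}{-379088} = 117136 \left(- \frac{1}{379088}\right) = - \frac{7321}{23693}$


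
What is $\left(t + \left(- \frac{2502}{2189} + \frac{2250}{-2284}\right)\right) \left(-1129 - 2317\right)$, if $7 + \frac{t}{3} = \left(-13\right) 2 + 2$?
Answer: $\frac{409737744489}{1249919} \approx 3.2781 \cdot 10^{5}$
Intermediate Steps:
$t = -93$ ($t = -21 + 3 \left(\left(-13\right) 2 + 2\right) = -21 + 3 \left(-26 + 2\right) = -21 + 3 \left(-24\right) = -21 - 72 = -93$)
$\left(t + \left(- \frac{2502}{2189} + \frac{2250}{-2284}\right)\right) \left(-1129 - 2317\right) = \left(-93 + \left(- \frac{2502}{2189} + \frac{2250}{-2284}\right)\right) \left(-1129 - 2317\right) = \left(-93 + \left(\left(-2502\right) \frac{1}{2189} + 2250 \left(- \frac{1}{2284}\right)\right)\right) \left(-3446\right) = \left(-93 - \frac{5319909}{2499838}\right) \left(-3446\right) = \left(- \frac{237804843}{2499838}\right) \left(-3446\right) = \frac{409737744489}{1249919}$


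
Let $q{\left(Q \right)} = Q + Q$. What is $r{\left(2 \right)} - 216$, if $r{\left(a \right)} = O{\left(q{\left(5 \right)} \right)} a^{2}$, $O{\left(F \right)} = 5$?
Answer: $-196$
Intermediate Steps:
$q{\left(Q \right)} = 2 Q$
$r{\left(a \right)} = 5 a^{2}$
$r{\left(2 \right)} - 216 = 5 \cdot 2^{2} - 216 = 5 \cdot 4 - 216 = 20 - 216 = -196$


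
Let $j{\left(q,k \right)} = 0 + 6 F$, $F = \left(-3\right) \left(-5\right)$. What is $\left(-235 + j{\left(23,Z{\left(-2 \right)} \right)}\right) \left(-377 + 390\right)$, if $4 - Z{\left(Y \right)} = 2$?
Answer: $-1885$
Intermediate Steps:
$Z{\left(Y \right)} = 2$ ($Z{\left(Y \right)} = 4 - 2 = 2$)
$F = 15$
$j{\left(q,k \right)} = 90$ ($j{\left(q,k \right)} = 0 + 6 \cdot 15 = 0 + 90 = 90$)
$\left(-235 + j{\left(23,Z{\left(-2 \right)} \right)}\right) \left(-377 + 390\right) = \left(-235 + 90\right) \left(-377 + 390\right) = \left(-145\right) 13 = -1885$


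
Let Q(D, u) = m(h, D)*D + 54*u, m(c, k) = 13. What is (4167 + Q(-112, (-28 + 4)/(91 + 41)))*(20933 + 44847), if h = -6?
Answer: 177683740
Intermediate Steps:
Q(D, u) = 13*D + 54*u
(4167 + Q(-112, (-28 + 4)/(91 + 41)))*(20933 + 44847) = (4167 + (13*(-112) + 54*((-28 + 4)/(91 + 41))))*(20933 + 44847) = (4167 + (-1456 + 54*(-24/132)))*65780 = (4167 + (-1456 + 54*(-24*1/132)))*65780 = (4167 + (-1456 + 54*(-2/11)))*65780 = (4167 + (-1456 - 108/11))*65780 = (4167 - 16124/11)*65780 = (29713/11)*65780 = 177683740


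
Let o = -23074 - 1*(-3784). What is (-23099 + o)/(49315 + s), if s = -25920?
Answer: -42389/23395 ≈ -1.8119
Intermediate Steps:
o = -19290 (o = -23074 + 3784 = -19290)
(-23099 + o)/(49315 + s) = (-23099 - 19290)/(49315 - 25920) = -42389/23395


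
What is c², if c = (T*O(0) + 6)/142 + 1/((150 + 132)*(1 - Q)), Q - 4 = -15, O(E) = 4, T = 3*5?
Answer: 12486498049/57726789696 ≈ 0.21630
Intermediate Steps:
T = 15
Q = -11 (Q = 4 - 15 = -11)
c = 111743/240264 (c = (15*4 + 6)/142 + 1/((150 + 132)*(1 - 1*(-11))) = (60 + 6)*(1/142) + 1/(282*(1 + 11)) = 66*(1/142) + (1/282)/12 = 33/71 + (1/282)*(1/12) = 33/71 + 1/3384 = 111743/240264 ≈ 0.46508)
c² = (111743/240264)² = 12486498049/57726789696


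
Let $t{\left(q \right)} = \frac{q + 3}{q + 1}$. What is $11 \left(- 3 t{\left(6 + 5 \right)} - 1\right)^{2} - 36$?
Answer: $\frac{747}{4} \approx 186.75$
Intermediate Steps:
$t{\left(q \right)} = \frac{3 + q}{1 + q}$
$11 \left(- 3 t{\left(6 + 5 \right)} - 1\right)^{2} - 36 = 11 \left(- 3 \frac{3 + \left(6 + 5\right)}{1 + \left(6 + 5\right)} - 1\right)^{2} - 36 = 11 \left(- 3 \frac{3 + 11}{1 + 11} - 1\right)^{2} - 36 = 11 \left(- 3 \cdot \frac{1}{12} \cdot 14 - 1\right)^{2} - 36 = 11 \left(\left(-3\right) \frac{7}{6} - 1\right)^{2} - 36 = 11 \left(- \frac{7}{2} - 1\right)^{2} - 36 = 11 \left(- \frac{9}{2}\right)^{2} - 36 = 11 \cdot \frac{81}{4} - 36 = \frac{891}{4} - 36 = \frac{747}{4}$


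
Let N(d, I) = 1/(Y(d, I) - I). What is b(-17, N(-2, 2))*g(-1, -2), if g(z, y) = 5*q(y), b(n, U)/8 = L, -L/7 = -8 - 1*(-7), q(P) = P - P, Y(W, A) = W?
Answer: 0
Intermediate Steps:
q(P) = 0
L = 7 (L = -7*(-8 - 1*(-7)) = -7*(-8 + 7) = -7*(-1) = 7)
N(d, I) = 1/(d - I)
b(n, U) = 56 (b(n, U) = 8*7 = 56)
g(z, y) = 0 (g(z, y) = 5*0 = 0)
b(-17, N(-2, 2))*g(-1, -2) = 56*0 = 0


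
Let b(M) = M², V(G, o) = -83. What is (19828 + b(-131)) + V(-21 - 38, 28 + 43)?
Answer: 36906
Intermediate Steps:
(19828 + b(-131)) + V(-21 - 38, 28 + 43) = (19828 + (-131)²) - 83 = (19828 + 17161) - 83 = 36989 - 83 = 36906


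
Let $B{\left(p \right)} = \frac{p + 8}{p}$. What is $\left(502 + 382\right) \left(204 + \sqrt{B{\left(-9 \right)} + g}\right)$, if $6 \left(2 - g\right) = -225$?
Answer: $180336 + \frac{442 \sqrt{1426}}{3} \approx 1.859 \cdot 10^{5}$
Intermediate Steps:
$g = \frac{79}{2}$ ($g = 2 - - \frac{75}{2} = 2 + \frac{75}{2} = \frac{79}{2} \approx 39.5$)
$B{\left(p \right)} = \frac{8 + p}{p}$
$\left(502 + 382\right) \left(204 + \sqrt{B{\left(-9 \right)} + g}\right) = \left(502 + 382\right) \left(204 + \sqrt{\frac{8 - 9}{-9} + \frac{79}{2}}\right) = 884 \left(204 + \sqrt{\left(- \frac{1}{9}\right) \left(-1\right) + \frac{79}{2}}\right) = 884 \left(204 + \sqrt{\frac{1}{9} + \frac{79}{2}}\right) = 884 \left(204 + \sqrt{\frac{713}{18}}\right) = 884 \left(204 + \frac{\sqrt{1426}}{6}\right) = 180336 + \frac{442 \sqrt{1426}}{3}$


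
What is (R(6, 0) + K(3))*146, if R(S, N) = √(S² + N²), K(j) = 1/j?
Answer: 2774/3 ≈ 924.67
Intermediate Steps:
R(S, N) = √(N² + S²)
(R(6, 0) + K(3))*146 = (√(0² + 6²) + 1/3)*146 = (√(0 + 36) + ⅓)*146 = (√36 + ⅓)*146 = (6 + ⅓)*146 = (19/3)*146 = 2774/3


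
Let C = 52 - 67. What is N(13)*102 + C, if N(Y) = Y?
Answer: 1311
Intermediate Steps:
C = -15
N(13)*102 + C = 13*102 - 15 = 1326 - 15 = 1311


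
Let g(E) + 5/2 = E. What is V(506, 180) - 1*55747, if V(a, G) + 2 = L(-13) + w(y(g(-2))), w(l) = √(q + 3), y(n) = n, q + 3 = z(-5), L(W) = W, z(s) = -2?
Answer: -55762 + I*√2 ≈ -55762.0 + 1.4142*I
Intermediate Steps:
q = -5 (q = -3 - 2 = -5)
g(E) = -5/2 + E
w(l) = I*√2 (w(l) = √(-5 + 3) = √(-2) = I*√2)
V(a, G) = -15 + I*√2 (V(a, G) = -2 + (-13 + I*√2) = -15 + I*√2)
V(506, 180) - 1*55747 = (-15 + I*√2) - 1*55747 = (-15 + I*√2) - 55747 = -55762 + I*√2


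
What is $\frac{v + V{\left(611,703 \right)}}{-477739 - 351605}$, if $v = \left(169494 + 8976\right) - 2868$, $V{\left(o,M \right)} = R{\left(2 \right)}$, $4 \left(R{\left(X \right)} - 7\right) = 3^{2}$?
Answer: $- \frac{702445}{3317376} \approx -0.21175$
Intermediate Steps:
$R{\left(X \right)} = \frac{37}{4}$ ($R{\left(X \right)} = 7 + \frac{3^{2}}{4} = 7 + \frac{1}{4} \cdot 9 = 7 + \frac{9}{4} = \frac{37}{4}$)
$V{\left(o,M \right)} = \frac{37}{4}$
$v = 175602$ ($v = 178470 - 2868 = 175602$)
$\frac{v + V{\left(611,703 \right)}}{-477739 - 351605} = \frac{175602 + \frac{37}{4}}{-477739 - 351605} = \frac{702445}{4 \left(-829344\right)} = \frac{702445}{4} \left(- \frac{1}{829344}\right) = - \frac{702445}{3317376}$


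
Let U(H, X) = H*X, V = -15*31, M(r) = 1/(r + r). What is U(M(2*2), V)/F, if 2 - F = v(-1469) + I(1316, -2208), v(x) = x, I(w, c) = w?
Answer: -3/8 ≈ -0.37500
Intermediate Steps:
M(r) = 1/(2*r)
F = 155 (F = 2 - (-1469 + 1316) = 2 - 1*(-153) = 2 + 153 = 155)
V = -465
U(M(2*2), V)/F = ((1/(2*((2*2))))*(-465))/155 = (((½)/4)*(-465))*(1/155) = (((½)*(¼))*(-465))*(1/155) = ((⅛)*(-465))*(1/155) = -465/8*1/155 = -3/8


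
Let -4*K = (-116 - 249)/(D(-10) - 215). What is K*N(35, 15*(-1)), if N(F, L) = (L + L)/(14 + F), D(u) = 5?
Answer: 365/1372 ≈ 0.26604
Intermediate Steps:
N(F, L) = 2*L/(14 + F) (N(F, L) = (2*L)/(14 + F) = 2*L/(14 + F))
K = -73/168 (K = -(-116 - 249)/(4*(5 - 215)) = -(-365)/(4*(-210)) = -(-365)*(-1)/(4*210) = -1/4*73/42 = -73/168 ≈ -0.43452)
K*N(35, 15*(-1)) = -73*15*(-1)/(84*(14 + 35)) = -73*(-15)/(84*49) = -73/168*(-30/49) = 365/1372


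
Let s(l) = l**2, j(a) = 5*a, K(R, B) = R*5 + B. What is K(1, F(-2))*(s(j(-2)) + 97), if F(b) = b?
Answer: 591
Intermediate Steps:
K(R, B) = B + 5*R (K(R, B) = 5*R + B = B + 5*R)
K(1, F(-2))*(s(j(-2)) + 97) = (-2 + 5*1)*((5*(-2))**2 + 97) = (-2 + 5)*((-10)**2 + 97) = 3*(100 + 97) = 3*197 = 591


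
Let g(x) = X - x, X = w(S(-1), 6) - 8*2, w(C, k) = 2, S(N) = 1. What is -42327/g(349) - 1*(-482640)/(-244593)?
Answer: 1130854399/9865251 ≈ 114.63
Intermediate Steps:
X = -14 (X = 2 - 8*2 = 2 - 16 = -14)
g(x) = -14 - x
-42327/g(349) - 1*(-482640)/(-244593) = -42327/(-14 - 1*349) - 1*(-482640)/(-244593) = -42327/(-14 - 349) + 482640*(-1/244593) = -42327/(-363) - 160880/81531 = -42327*(-1/363) - 160880/81531 = 14109/121 - 160880/81531 = 1130854399/9865251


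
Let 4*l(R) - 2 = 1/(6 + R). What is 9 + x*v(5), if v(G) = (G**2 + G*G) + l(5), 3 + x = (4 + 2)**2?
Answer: 6705/4 ≈ 1676.3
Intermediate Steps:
l(R) = 1/2 + 1/(4*(6 + R))
x = 33 (x = -3 + (4 + 2)**2 = -3 + 6**2 = -3 + 36 = 33)
v(G) = 23/44 + 2*G**2 (v(G) = (G**2 + G*G) + (13 + 2*5)/(4*(6 + 5)) = (G**2 + G**2) + (1/4)*(13 + 10)/11 = 2*G**2 + (1/4)*(1/11)*23 = 2*G**2 + 23/44 = 23/44 + 2*G**2)
9 + x*v(5) = 9 + 33*(23/44 + 2*5**2) = 9 + 33*(23/44 + 2*25) = 9 + 33*(23/44 + 50) = 9 + 33*(2223/44) = 9 + 6669/4 = 6705/4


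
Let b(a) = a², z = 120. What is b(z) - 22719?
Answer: -8319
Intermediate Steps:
b(z) - 22719 = 120² - 22719 = 14400 - 22719 = -8319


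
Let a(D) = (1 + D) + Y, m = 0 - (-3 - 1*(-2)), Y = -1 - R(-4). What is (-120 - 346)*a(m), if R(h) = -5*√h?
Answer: -466 - 4660*I ≈ -466.0 - 4660.0*I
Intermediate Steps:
Y = -1 + 10*I (Y = -1 - (-5)*√(-4) = -1 - (-5)*2*I = -1 - (-10)*I = -1 + 10*I ≈ -1.0 + 10.0*I)
m = 1 (m = 0 - (-3 + 2) = 0 - 1*(-1) = 0 + 1 = 1)
a(D) = D + 10*I (a(D) = (1 + D) + (-1 + 10*I) = D + 10*I)
(-120 - 346)*a(m) = (-120 - 346)*(1 + 10*I) = -466*(1 + 10*I) = -466 - 4660*I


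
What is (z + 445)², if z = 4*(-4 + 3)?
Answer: 194481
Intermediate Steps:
z = -4 (z = 4*(-1) = -4)
(z + 445)² = (-4 + 445)² = 441² = 194481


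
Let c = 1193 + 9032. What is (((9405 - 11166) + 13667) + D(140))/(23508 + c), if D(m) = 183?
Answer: 1727/4819 ≈ 0.35837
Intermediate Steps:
c = 10225
(((9405 - 11166) + 13667) + D(140))/(23508 + c) = (((9405 - 11166) + 13667) + 183)/(23508 + 10225) = ((-1761 + 13667) + 183)/33733 = (11906 + 183)*(1/33733) = 12089*(1/33733) = 1727/4819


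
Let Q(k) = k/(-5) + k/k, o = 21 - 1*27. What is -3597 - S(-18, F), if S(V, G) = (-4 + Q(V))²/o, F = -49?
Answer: -179847/50 ≈ -3596.9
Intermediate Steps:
o = -6 (o = 21 - 27 = -6)
Q(k) = 1 - k/5 (Q(k) = k*(-⅕) + 1 = -k/5 + 1 = 1 - k/5)
S(V, G) = -(-3 - V/5)²/6 (S(V, G) = (-4 + (1 - V/5))²/(-6) = (-3 - V/5)²*(-⅙) = -(-3 - V/5)²/6)
-3597 - S(-18, F) = -3597 - (-1)*(15 - 18)²/150 = -3597 - (-1)*(-3)²/150 = -3597 - (-1)*9/150 = -3597 - 1*(-3/50) = -3597 + 3/50 = -179847/50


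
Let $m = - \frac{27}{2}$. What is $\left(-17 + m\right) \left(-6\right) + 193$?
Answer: $376$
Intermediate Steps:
$m = - \frac{27}{2}$ ($m = \left(-27\right) \frac{1}{2} = - \frac{27}{2} \approx -13.5$)
$\left(-17 + m\right) \left(-6\right) + 193 = \left(-17 - \frac{27}{2}\right) \left(-6\right) + 193 = \left(- \frac{61}{2}\right) \left(-6\right) + 193 = 183 + 193 = 376$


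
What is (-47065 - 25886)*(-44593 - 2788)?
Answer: 3456491331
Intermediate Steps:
(-47065 - 25886)*(-44593 - 2788) = -72951*(-47381) = 3456491331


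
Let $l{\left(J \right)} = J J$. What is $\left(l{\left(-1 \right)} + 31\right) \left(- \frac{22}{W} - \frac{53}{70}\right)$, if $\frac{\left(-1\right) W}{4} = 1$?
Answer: $\frac{5312}{35} \approx 151.77$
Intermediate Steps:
$W = -4$ ($W = \left(-4\right) 1 = -4$)
$l{\left(J \right)} = J^{2}$
$\left(l{\left(-1 \right)} + 31\right) \left(- \frac{22}{W} - \frac{53}{70}\right) = \left(\left(-1\right)^{2} + 31\right) \left(- \frac{22}{-4} - \frac{53}{70}\right) = \left(1 + 31\right) \left(\left(-22\right) \left(- \frac{1}{4}\right) - \frac{53}{70}\right) = 32 \left(\frac{11}{2} - \frac{53}{70}\right) = 32 \cdot \frac{166}{35} = \frac{5312}{35}$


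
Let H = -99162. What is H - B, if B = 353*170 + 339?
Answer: -159511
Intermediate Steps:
B = 60349 (B = 60010 + 339 = 60349)
H - B = -99162 - 1*60349 = -99162 - 60349 = -159511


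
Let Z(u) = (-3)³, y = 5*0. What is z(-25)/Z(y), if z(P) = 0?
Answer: 0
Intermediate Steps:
y = 0
Z(u) = -27
z(-25)/Z(y) = 0/(-27) = 0*(-1/27) = 0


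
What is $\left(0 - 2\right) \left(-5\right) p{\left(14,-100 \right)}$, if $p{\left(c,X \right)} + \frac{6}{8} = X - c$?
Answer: $- \frac{2295}{2} \approx -1147.5$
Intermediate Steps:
$p{\left(c,X \right)} = - \frac{3}{4} + X - c$ ($p{\left(c,X \right)} = - \frac{3}{4} + \left(X - c\right) = - \frac{3}{4} + X - c$)
$\left(0 - 2\right) \left(-5\right) p{\left(14,-100 \right)} = \left(0 - 2\right) \left(-5\right) \left(- \frac{3}{4} - 100 - 14\right) = \left(-2\right) \left(-5\right) \left(- \frac{3}{4} - 100 - 14\right) = 10 \left(- \frac{459}{4}\right) = - \frac{2295}{2}$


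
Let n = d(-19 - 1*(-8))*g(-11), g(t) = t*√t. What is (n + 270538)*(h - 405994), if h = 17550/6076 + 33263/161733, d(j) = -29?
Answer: -930471336489763727/8471463 - 199481542394807*I*√11/1540266 ≈ -1.0984e+11 - 4.2954e+8*I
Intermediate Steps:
g(t) = t^(3/2)
n = 319*I*√11 (n = -(-319)*I*√11 = 319*I*√11 ≈ 1058.0*I)
h = 52422761/16942926 (h = 17550*(1/6076) + 33263*(1/161733) = 8775/3038 + 1147/5577 = 52422761/16942926 ≈ 3.0941)
(n + 270538)*(h - 405994) = (319*I*√11 + 270538)*(52422761/16942926 - 405994) = (270538 + 319*I*√11)*(-6878673875683/16942926) = -930471336489763727/8471463 - 199481542394807*I*√11/1540266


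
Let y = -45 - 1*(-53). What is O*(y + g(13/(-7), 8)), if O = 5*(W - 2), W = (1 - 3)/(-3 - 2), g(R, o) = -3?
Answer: -40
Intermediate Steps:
W = ⅖ (W = -2/(-5) = -2*(-⅕) = ⅖ ≈ 0.40000)
y = 8 (y = -45 + 53 = 8)
O = -8 (O = 5*(⅖ - 2) = 5*(-8/5) = -8)
O*(y + g(13/(-7), 8)) = -8*(8 - 3) = -8*5 = -40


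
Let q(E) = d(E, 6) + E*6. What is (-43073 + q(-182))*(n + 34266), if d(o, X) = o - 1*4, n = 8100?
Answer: -1878974466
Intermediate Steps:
d(o, X) = -4 + o (d(o, X) = o - 4 = -4 + o)
q(E) = -4 + 7*E (q(E) = (-4 + E) + E*6 = (-4 + E) + 6*E = -4 + 7*E)
(-43073 + q(-182))*(n + 34266) = (-43073 + (-4 + 7*(-182)))*(8100 + 34266) = (-43073 + (-4 - 1274))*42366 = (-43073 - 1278)*42366 = -44351*42366 = -1878974466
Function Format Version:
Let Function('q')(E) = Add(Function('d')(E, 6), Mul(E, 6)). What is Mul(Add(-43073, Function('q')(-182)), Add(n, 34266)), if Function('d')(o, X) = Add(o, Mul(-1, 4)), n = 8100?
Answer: -1878974466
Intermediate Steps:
Function('d')(o, X) = Add(-4, o) (Function('d')(o, X) = Add(o, -4) = Add(-4, o))
Function('q')(E) = Add(-4, Mul(7, E)) (Function('q')(E) = Add(Add(-4, E), Mul(E, 6)) = Add(Add(-4, E), Mul(6, E)) = Add(-4, Mul(7, E)))
Mul(Add(-43073, Function('q')(-182)), Add(n, 34266)) = Mul(Add(-43073, Add(-4, Mul(7, -182))), Add(8100, 34266)) = Mul(Add(-43073, Add(-4, -1274)), 42366) = Mul(Add(-43073, -1278), 42366) = Mul(-44351, 42366) = -1878974466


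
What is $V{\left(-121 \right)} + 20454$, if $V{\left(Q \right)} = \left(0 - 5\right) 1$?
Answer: $20449$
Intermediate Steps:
$V{\left(Q \right)} = -5$ ($V{\left(Q \right)} = \left(-5\right) 1 = -5$)
$V{\left(-121 \right)} + 20454 = -5 + 20454 = 20449$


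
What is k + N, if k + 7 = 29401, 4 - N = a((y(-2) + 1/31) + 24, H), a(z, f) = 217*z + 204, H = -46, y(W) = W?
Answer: 24413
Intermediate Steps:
a(z, f) = 204 + 217*z
N = -4981 (N = 4 - (204 + 217*((-2 + 1/31) + 24)) = 4 - (204 + 217*(-61/31 + 24)) = 4 - (204 + 217*(683/31)) = 4 - (204 + 4781) = 4 - 1*4985 = 4 - 4985 = -4981)
k = 29394 (k = -7 + 29401 = 29394)
k + N = 29394 - 4981 = 24413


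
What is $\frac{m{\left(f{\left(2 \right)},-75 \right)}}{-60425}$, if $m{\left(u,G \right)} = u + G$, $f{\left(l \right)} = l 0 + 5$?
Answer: $\frac{14}{12085} \approx 0.0011585$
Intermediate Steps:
$f{\left(l \right)} = 5$ ($f{\left(l \right)} = 0 + 5 = 5$)
$m{\left(u,G \right)} = G + u$
$\frac{m{\left(f{\left(2 \right)},-75 \right)}}{-60425} = \frac{-75 + 5}{-60425} = \left(-70\right) \left(- \frac{1}{60425}\right) = \frac{14}{12085}$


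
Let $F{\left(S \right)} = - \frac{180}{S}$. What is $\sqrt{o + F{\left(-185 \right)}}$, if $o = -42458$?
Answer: $\frac{i \sqrt{58123670}}{37} \approx 206.05 i$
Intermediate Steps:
$\sqrt{o + F{\left(-185 \right)}} = \sqrt{-42458 - \frac{180}{-185}} = \sqrt{-42458 - - \frac{36}{37}} = \sqrt{-42458 + \frac{36}{37}} = \sqrt{- \frac{1570910}{37}} = \frac{i \sqrt{58123670}}{37}$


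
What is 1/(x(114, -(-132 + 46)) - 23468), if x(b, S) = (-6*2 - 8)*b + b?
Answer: -1/25634 ≈ -3.9011e-5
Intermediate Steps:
x(b, S) = -19*b (x(b, S) = (-12 - 8)*b + b = -20*b + b = -19*b)
1/(x(114, -(-132 + 46)) - 23468) = 1/(-19*114 - 23468) = 1/(-2166 - 23468) = 1/(-25634) = -1/25634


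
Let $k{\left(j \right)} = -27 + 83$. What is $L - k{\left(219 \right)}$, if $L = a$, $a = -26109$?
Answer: $-26165$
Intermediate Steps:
$L = -26109$
$k{\left(j \right)} = 56$
$L - k{\left(219 \right)} = -26109 - 56 = -26165$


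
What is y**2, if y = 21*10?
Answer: 44100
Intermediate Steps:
y = 210
y**2 = 210**2 = 44100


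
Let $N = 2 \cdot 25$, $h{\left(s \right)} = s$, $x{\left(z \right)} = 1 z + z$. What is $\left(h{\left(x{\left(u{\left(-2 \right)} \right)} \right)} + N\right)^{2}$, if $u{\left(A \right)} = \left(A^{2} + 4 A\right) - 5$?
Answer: $1024$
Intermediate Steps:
$u{\left(A \right)} = -5 + A^{2} + 4 A$
$x{\left(z \right)} = 2 z$ ($x{\left(z \right)} = z + z = 2 z$)
$N = 50$
$\left(h{\left(x{\left(u{\left(-2 \right)} \right)} \right)} + N\right)^{2} = \left(2 \left(-5 + \left(-2\right)^{2} + 4 \left(-2\right)\right) + 50\right)^{2} = \left(2 \left(-5 + 4 - 8\right) + 50\right)^{2} = \left(2 \left(-9\right) + 50\right)^{2} = \left(-18 + 50\right)^{2} = 32^{2} = 1024$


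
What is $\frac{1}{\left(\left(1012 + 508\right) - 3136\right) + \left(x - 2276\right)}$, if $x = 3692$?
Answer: $- \frac{1}{200} \approx -0.005$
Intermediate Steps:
$\frac{1}{\left(\left(1012 + 508\right) - 3136\right) + \left(x - 2276\right)} = \frac{1}{\left(\left(1012 + 508\right) - 3136\right) + \left(3692 - 2276\right)} = \frac{1}{\left(1520 - 3136\right) + \left(3692 - 2276\right)} = \frac{1}{-1616 + 1416} = \frac{1}{-200} = - \frac{1}{200}$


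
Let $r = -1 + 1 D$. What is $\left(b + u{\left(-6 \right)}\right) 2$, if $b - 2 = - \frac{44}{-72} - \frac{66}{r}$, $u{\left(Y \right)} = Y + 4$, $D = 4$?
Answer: $- \frac{385}{9} \approx -42.778$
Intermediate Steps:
$r = 3$ ($r = -1 + 1 \cdot 4 = -1 + 4 = 3$)
$u{\left(Y \right)} = 4 + Y$
$b = - \frac{349}{18}$ ($b = 2 - \left(22 - \frac{11}{18}\right) = 2 - \frac{385}{18} = - \frac{349}{18} \approx -19.389$)
$\left(b + u{\left(-6 \right)}\right) 2 = \left(- \frac{349}{18} + \left(4 - 6\right)\right) 2 = \left(- \frac{349}{18} - 2\right) 2 = \left(- \frac{385}{18}\right) 2 = - \frac{385}{9}$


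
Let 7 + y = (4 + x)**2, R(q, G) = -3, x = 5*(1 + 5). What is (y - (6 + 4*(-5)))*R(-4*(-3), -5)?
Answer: -3489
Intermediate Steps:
x = 30 (x = 5*6 = 30)
y = 1149 (y = -7 + (4 + 30)**2 = -7 + 34**2 = -7 + 1156 = 1149)
(y - (6 + 4*(-5)))*R(-4*(-3), -5) = (1149 - (6 + 4*(-5)))*(-3) = (1149 - (6 - 20))*(-3) = (1149 - 1*(-14))*(-3) = (1149 + 14)*(-3) = 1163*(-3) = -3489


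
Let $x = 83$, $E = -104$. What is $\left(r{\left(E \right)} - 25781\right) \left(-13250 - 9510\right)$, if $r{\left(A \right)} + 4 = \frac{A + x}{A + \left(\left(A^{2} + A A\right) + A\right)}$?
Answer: $\frac{1571628814545}{2678} \approx 5.8687 \cdot 10^{8}$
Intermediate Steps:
$r{\left(A \right)} = -4 + \frac{83 + A}{2 A + 2 A^{2}}$ ($r{\left(A \right)} = -4 + \frac{A + 83}{A + \left(\left(A^{2} + A A\right) + A\right)} = -4 + \frac{83 + A}{A + \left(\left(A^{2} + A^{2}\right) + A\right)} = -4 + \frac{83 + A}{A + \left(2 A^{2} + A\right)} = -4 + \frac{83 + A}{A + \left(A + 2 A^{2}\right)} = -4 + \frac{83 + A}{2 A + 2 A^{2}}$)
$\left(r{\left(E \right)} - 25781\right) \left(-13250 - 9510\right) = \left(\frac{83 - 8 \left(-104\right)^{2} - -728}{2 \left(-104\right) \left(1 - 104\right)} - 25781\right) \left(-13250 - 9510\right) = \left(\frac{1}{2} \left(- \frac{1}{104}\right) \frac{1}{-103} \left(83 - 86528 + 728\right) - 25781\right) \left(-22760\right) = \left(\frac{1}{2} \left(- \frac{1}{104}\right) \left(- \frac{1}{103}\right) \left(83 - 86528 + 728\right) - 25781\right) \left(-22760\right) = \left(\frac{1}{2} \left(- \frac{1}{104}\right) \left(- \frac{1}{103}\right) \left(-85717\right) - 25781\right) \left(-22760\right) = \left(- \frac{85717}{21424} - 25781\right) \left(-22760\right) = \left(- \frac{552417861}{21424}\right) \left(-22760\right) = \frac{1571628814545}{2678}$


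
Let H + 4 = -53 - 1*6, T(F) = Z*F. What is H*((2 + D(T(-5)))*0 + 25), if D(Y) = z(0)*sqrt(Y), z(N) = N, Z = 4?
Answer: -1575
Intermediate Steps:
T(F) = 4*F
H = -63 (H = -4 + (-53 - 1*6) = -4 + (-53 - 6) = -4 - 59 = -63)
D(Y) = 0 (D(Y) = 0*sqrt(Y) = 0)
H*((2 + D(T(-5)))*0 + 25) = -63*((2 + 0)*0 + 25) = -63*(2*0 + 25) = -63*(0 + 25) = -63*25 = -1575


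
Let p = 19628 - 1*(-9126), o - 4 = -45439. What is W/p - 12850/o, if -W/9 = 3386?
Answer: -101509729/130643799 ≈ -0.77700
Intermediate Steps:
o = -45435 (o = 4 - 45439 = -45435)
W = -30474 (W = -9*3386 = -30474)
p = 28754 (p = 19628 + 9126 = 28754)
W/p - 12850/o = -30474/28754 - 12850/(-45435) = -30474*1/28754 - 12850*(-1/45435) = -15237/14377 + 2570/9087 = -101509729/130643799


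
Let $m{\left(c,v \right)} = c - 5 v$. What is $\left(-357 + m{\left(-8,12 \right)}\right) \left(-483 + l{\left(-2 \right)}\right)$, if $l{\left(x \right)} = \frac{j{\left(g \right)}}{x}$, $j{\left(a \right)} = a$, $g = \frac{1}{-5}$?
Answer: $\frac{410465}{2} \approx 2.0523 \cdot 10^{5}$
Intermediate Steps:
$g = - \frac{1}{5} \approx -0.2$
$l{\left(x \right)} = - \frac{1}{5 x}$
$\left(-357 + m{\left(-8,12 \right)}\right) \left(-483 + l{\left(-2 \right)}\right) = \left(-357 - 68\right) \left(-483 - \frac{1}{5 \left(-2\right)}\right) = \left(-357 - 68\right) \left(-483 - - \frac{1}{10}\right) = \left(-357 - 68\right) \left(-483 + \frac{1}{10}\right) = \left(-425\right) \left(- \frac{4829}{10}\right) = \frac{410465}{2}$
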